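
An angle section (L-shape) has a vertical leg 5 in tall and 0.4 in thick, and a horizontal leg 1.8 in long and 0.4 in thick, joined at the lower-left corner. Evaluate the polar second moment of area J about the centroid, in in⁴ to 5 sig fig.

J ≈ 6.9610 in⁴

Split into non-overlapping primitives; take the origin at the lower-left of the bounding box.
Vertical leg: 0.4 × 5, A = 2 in², y = 2.5 in, Ī = 4.166667 in⁴.
Horizontal leg (remainder): 1.4 × 0.4, A = 0.56 in², y = 0.2 in, Ī = 0.007466667 in⁴.
Centroid: ȳ = ΣA·y / ΣA = 1.996875 in.
Transfer each piece to the centroidal x-axis using Ī + A·d² with d = y − 1.996875:
  vertical leg: d = 0.503125 in → contributes +4.672936 in⁴
  horizontal leg (remainder): d = -1.796875 in → contributes +1.815572 in⁴
Total I = 6.488508 in⁴.
For the y-axis: x̄ = 0.396875 in.
Repeating about the centroidal y-axis gives I_y = 0.4725083 in⁴.
Polar second moment: J = I_x + I_y = 6.961017 in⁴.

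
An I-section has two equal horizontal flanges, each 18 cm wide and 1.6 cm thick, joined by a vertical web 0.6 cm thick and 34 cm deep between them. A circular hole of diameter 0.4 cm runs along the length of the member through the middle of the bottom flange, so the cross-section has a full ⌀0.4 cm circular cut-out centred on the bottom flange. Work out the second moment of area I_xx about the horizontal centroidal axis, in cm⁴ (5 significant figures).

I_xx ≈ 2.0188 × 10⁴ cm⁴

Treat the section as a set of non-overlapping primitives; coordinates are from the bounding-box lower-left.
Bottom flange: 18 × 1.6, A = 28.8 cm², y = 0.8 cm, Ī = 6.144 cm⁴.
Web: 0.6 × 34, A = 20.4 cm², y = 18.6 cm, Ī = 1965.2 cm⁴.
Top flange: 18 × 1.6, A = 28.8 cm², y = 36.4 cm, Ī = 6.144 cm⁴.
Hole (subtracted): ⌀0.4, A = 0.1256637 cm², y = 0.8 cm, Ī = 0.001256637 cm⁴.
Centroid: ȳ = ΣA·y / ΣA = 18.62872 cm.
Transfer each piece to the horizontal centroidal axis using Ī + A·d² with d = y − 18.62872:
  bottom flange: d = -17.82872 cm → contributes +9160.609 cm⁴
  web: d = -0.02872338 cm → contributes +1965.217 cm⁴
  top flange: d = 17.77128 cm → contributes +9101.71 cm⁴
  hole: d = -17.82872 cm → contributes −39.94515 cm⁴
Total I = 20187.59 cm⁴.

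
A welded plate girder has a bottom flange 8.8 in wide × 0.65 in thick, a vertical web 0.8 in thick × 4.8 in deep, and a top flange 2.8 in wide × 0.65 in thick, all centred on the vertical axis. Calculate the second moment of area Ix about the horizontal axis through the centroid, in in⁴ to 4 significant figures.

Ix ≈ 53.70 in⁴

Split into non-overlapping primitives; take the origin at the lower-left of the bounding box.
Bottom plate: 8.8 × 0.65, A = 5.72 in², y = 0.325 in, Ī = 0.201392 in⁴.
Web plate: 0.8 × 4.8, A = 3.84 in², y = 3.05 in, Ī = 7.3728 in⁴.
Top plate: 2.8 × 0.65, A = 1.82 in², y = 5.775 in, Ī = 0.0640792 in⁴.
Centroid: ȳ = ΣA·y / ΣA = 2.11612 in.
Transfer each piece to the horizontal axis through the centroid using Ī + A·d² with d = y − 2.11612:
  bottom plate: d = -1.79112 in → contributes +18.5519 in⁴
  web plate: d = 0.933875 in → contributes +10.7218 in⁴
  top plate: d = 3.65888 in → contributes +24.4291 in⁴
Total I = 53.7027 in⁴.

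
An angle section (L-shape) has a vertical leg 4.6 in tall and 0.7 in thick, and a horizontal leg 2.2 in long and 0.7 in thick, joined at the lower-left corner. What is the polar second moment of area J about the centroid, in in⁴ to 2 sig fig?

Decompose the section into non-overlapping parts with the origin at the bottom-left of its bounding rectangle.
Vertical leg: 0.7 × 4.6, A = 3.22 in², y = 2.3 in, Ī = 5.678 in⁴.
Horizontal leg (remainder): 1.5 × 0.7, A = 1.05 in², y = 0.35 in, Ī = 0.04288 in⁴.
Centroid: ȳ = ΣA·y / ΣA = 1.82 in.
Transfer each piece to the centroidal x-axis using Ī + A·d² with d = y − 1.82:
  vertical leg: d = 0.4795 in → contributes +6.418 in⁴
  horizontal leg (remainder): d = -1.47 in → contributes +2.313 in⁴
Total I = 8.732 in⁴.
For the y-axis: x̄ = 0.6205 in.
Repeating about the centroidal y-axis gives I_y = 1.286 in⁴.
Polar second moment: J = I_x + I_y = 10.02 in⁴.

J ≈ 10 in⁴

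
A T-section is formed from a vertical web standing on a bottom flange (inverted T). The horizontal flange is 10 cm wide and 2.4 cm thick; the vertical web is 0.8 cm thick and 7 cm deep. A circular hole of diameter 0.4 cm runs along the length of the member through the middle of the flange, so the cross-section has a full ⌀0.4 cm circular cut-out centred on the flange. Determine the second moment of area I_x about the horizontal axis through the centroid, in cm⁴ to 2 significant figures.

I_x ≈ 130 cm⁴

Treat the section as a set of non-overlapping primitives; coordinates are from the bounding-box lower-left.
Flange: 10 × 2.4, A = 24 cm², y = 1.2 cm, Ī = 11.52 cm⁴.
Web: 0.8 × 7, A = 5.6 cm², y = 5.9 cm, Ī = 22.87 cm⁴.
Hole (subtracted): ⌀0.4, A = 0.1257 cm², y = 1.2 cm, Ī = 0.001257 cm⁴.
Centroid: ȳ = ΣA·y / ΣA = 2.093 cm.
Transfer each piece to the horizontal axis through the centroid using Ī + A·d² with d = y − 2.093:
  flange: d = -0.893 cm → contributes +30.66 cm⁴
  web: d = 3.807 cm → contributes +104 cm⁴
  hole: d = -0.893 cm → contributes −0.1015 cm⁴
Total I = 134.6 cm⁴.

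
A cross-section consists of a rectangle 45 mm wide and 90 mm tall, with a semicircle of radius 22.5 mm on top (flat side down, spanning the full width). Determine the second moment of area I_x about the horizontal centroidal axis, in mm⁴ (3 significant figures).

I_x ≈ 4.74 × 10⁶ mm⁴

Decompose the section into non-overlapping parts with the origin at the bottom-left of its bounding rectangle.
Rectangular body: 45 × 90, A = 4 050 mm², y = 45 mm, Ī = 2 733 750 mm⁴.
Semicircular cap: semicircle r = 22.5, A = 795.22 mm², y = 99.549 mm, Ī = 28 130 mm⁴.
Centroid: ȳ = ΣA·y / ΣA = 53.953 mm.
Transfer each piece to the horizontal centroidal axis using Ī + A·d² with d = y − 53.953:
  rectangular body: d = -8.9528 mm → contributes +3 058 371 mm⁴
  semicircular cap: d = 45.596 mm → contributes +1 681 412 mm⁴
Total I = 4 739 783 mm⁴.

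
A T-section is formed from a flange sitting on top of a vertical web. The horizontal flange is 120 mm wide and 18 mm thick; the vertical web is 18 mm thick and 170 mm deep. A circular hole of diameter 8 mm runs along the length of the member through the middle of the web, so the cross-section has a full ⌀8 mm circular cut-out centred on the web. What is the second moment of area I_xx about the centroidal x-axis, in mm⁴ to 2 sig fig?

Split into non-overlapping primitives; take the origin at the lower-left of the bounding box.
Flange: 120 × 18, A = 2 160 mm², y = 179 mm, Ī = 58 320 mm⁴.
Web: 18 × 170, A = 3 060 mm², y = 85 mm, Ī = 7 369 500 mm⁴.
Hole (subtracted): ⌀8, A = 50.27 mm², y = 85 mm, Ī = 201.1 mm⁴.
Centroid: ȳ = ΣA·y / ΣA = 124.3 mm.
Transfer each piece to the centroidal x-axis using Ī + A·d² with d = y − 124.3:
  flange: d = 54.73 mm → contributes +6 527 204 mm⁴
  web: d = -39.27 mm → contributes +12 089 567 mm⁴
  hole: d = -39.27 mm → contributes −77 736 mm⁴
Total I = 18 539 035 mm⁴.

I_xx ≈ 1.9 × 10⁷ mm⁴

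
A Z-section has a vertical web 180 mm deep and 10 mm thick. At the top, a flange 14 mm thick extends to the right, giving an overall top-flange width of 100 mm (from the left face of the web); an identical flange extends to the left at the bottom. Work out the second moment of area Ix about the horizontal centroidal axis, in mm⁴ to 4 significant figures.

Treat the section as a set of non-overlapping primitives; coordinates are from the bounding-box lower-left.
Web: 10 × 180, A = 1 800 mm², y = 90 mm, Ī = 4 860 000 mm⁴.
Top flange (beyond web): 90 × 14, A = 1 260 mm², y = 173 mm, Ī = 20 580 mm⁴.
Bottom flange (beyond web): 90 × 14, A = 1 260 mm², y = 7 mm, Ī = 20 580 mm⁴.
Centroid: ȳ = ΣA·y / ΣA = 90 mm.
Transfer each piece to the horizontal centroidal axis using Ī + A·d² with d = y − 90:
  web: d = 0 mm → contributes +4 860 000 mm⁴
  top flange (beyond web): d = 83 mm → contributes +8 700 720 mm⁴
  bottom flange (beyond web): d = -83 mm → contributes +8 700 720 mm⁴
Total I = 22 261 440 mm⁴.

Ix ≈ 2.226 × 10⁷ mm⁴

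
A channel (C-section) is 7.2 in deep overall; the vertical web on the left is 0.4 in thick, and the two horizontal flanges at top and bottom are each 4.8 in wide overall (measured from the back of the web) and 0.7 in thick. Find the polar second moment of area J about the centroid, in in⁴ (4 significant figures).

Split into non-overlapping primitives; take the origin at the lower-left of the bounding box.
Web: 0.4 × 7.2, A = 2.88 in², y = 3.6 in, Ī = 12.4416 in⁴.
Top flange (beyond web): 4.4 × 0.7, A = 3.08 in², y = 6.85 in, Ī = 0.125767 in⁴.
Bottom flange (beyond web): 4.4 × 0.7, A = 3.08 in², y = 0.35 in, Ī = 0.125767 in⁴.
By symmetry the centroid is at mid-height, ȳ = 3.6 in.
Transfer each piece to the centroidal x-axis using Ī + A·d² with d = y − 3.6:
  web: d = 0 in → contributes +12.4416 in⁴
  top flange (beyond web): d = 3.25 in → contributes +32.6583 in⁴
  bottom flange (beyond web): d = -3.25 in → contributes +32.6583 in⁴
Total I = 77.7581 in⁴.
For the y-axis: x̄ = 1.8354 in.
Repeating about the centroidal y-axis gives I_y = 21.2804 in⁴.
Polar second moment: J = I_x + I_y = 99.0385 in⁴.

J ≈ 99.04 in⁴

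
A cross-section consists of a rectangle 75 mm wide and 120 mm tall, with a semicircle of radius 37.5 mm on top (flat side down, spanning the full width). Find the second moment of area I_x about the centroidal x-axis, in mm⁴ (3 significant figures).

I_x ≈ 2.12 × 10⁷ mm⁴

Treat the section as a set of non-overlapping primitives; coordinates are from the bounding-box lower-left.
Rectangular body: 75 × 120, A = 9 000 mm², y = 60 mm, Ī = 10 800 000 mm⁴.
Semicircular cap: semicircle r = 37.5, A = 2208.9 mm², y = 135.92 mm, Ī = 217 049 mm⁴.
Centroid: ȳ = ΣA·y / ΣA = 74.961 mm.
Transfer each piece to the centroidal x-axis using Ī + A·d² with d = y − 74.961:
  rectangular body: d = -14.961 mm → contributes +12 814 372 mm⁴
  semicircular cap: d = 60.955 mm → contributes +8 424 339 mm⁴
Total I = 21 238 711 mm⁴.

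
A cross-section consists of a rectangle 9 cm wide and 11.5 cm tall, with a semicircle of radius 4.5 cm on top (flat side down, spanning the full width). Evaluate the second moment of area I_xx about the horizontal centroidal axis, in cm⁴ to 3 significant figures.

I_xx ≈ 2610 cm⁴

Split into non-overlapping primitives; take the origin at the lower-left of the bounding box.
Rectangular body: 9 × 11.5, A = 103.5 cm², y = 5.75 cm, Ī = 1140.7 cm⁴.
Semicircular cap: semicircle r = 4.5, A = 31.809 cm², y = 13.41 cm, Ī = 45.007 cm⁴.
Centroid: ȳ = ΣA·y / ΣA = 7.5507 cm.
Transfer each piece to the horizontal centroidal axis using Ī + A·d² with d = y − 7.5507:
  rectangular body: d = -1.8007 cm → contributes +1476.3 cm⁴
  semicircular cap: d = 5.8592 cm → contributes +1 137 cm⁴
Total I = 2613.2 cm⁴.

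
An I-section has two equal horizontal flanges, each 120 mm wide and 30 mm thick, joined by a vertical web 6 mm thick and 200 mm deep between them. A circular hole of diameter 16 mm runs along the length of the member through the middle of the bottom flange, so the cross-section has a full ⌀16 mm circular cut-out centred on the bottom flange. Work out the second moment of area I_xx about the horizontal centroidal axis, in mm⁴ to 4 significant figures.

I_xx ≈ 9.703 × 10⁷ mm⁴

Decompose the section into non-overlapping parts with the origin at the bottom-left of its bounding rectangle.
Bottom flange: 120 × 30, A = 3 600 mm², y = 15 mm, Ī = 270 000 mm⁴.
Web: 6 × 200, A = 1 200 mm², y = 130 mm, Ī = 4 000 000 mm⁴.
Top flange: 120 × 30, A = 3 600 mm², y = 245 mm, Ī = 270 000 mm⁴.
Hole (subtracted): ⌀16, A = 201.062 mm², y = 15 mm, Ī = 3216.99 mm⁴.
Centroid: ȳ = ΣA·y / ΣA = 132.82 mm.
Transfer each piece to the horizontal centroidal axis using Ī + A·d² with d = y − 132.82:
  bottom flange: d = -117.82 mm → contributes +50 243 704 mm⁴
  web: d = -2.82014 mm → contributes +4 009 544 mm⁴
  top flange: d = 112.18 mm → contributes +45 573 559 mm⁴
  hole: d = -117.82 mm → contributes −2 794 275 mm⁴
Total I = 97 032 531 mm⁴.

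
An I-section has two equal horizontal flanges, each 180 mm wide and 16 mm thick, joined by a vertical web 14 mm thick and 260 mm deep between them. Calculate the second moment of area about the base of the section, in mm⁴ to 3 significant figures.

I_base ≈ 3.31 × 10⁸ mm⁴

Treat the section as a set of non-overlapping primitives; coordinates are from the bounding-box lower-left.
Bottom flange: 180 × 16, A = 2 880 mm², y = 8 mm, Ī = 61 440 mm⁴.
Web: 14 × 260, A = 3 640 mm², y = 146 mm, Ī = 20 505 333 mm⁴.
Top flange: 180 × 16, A = 2 880 mm², y = 284 mm, Ī = 61 440 mm⁴.
Transfer each piece to the base of the section using Ī + A·d² with d = y − 0:
  bottom flange: d = 8 mm → contributes +245 760 mm⁴
  web: d = 146 mm → contributes +98 095 573 mm⁴
  top flange: d = 284 mm → contributes +232 350 720 mm⁴
Total I = 330 692 053 mm⁴.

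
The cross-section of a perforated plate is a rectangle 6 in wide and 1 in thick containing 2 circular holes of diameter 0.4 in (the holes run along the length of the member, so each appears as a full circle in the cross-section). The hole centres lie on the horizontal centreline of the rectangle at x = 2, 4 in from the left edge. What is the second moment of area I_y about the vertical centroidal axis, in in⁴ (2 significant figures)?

I_y ≈ 18 in⁴

Split into non-overlapping primitives; take the origin at the lower-left of the bounding box.
Plate: 6 × 1, A = 6 in², x = 3 in, Ī = 18 in⁴.
Hole 1 (subtracted): ⌀0.4, A = 0.1257 in², x = 2 in, Ī = 0.001257 in⁴.
Hole 2 (subtracted): ⌀0.4, A = 0.1257 in², x = 4 in, Ī = 0.001257 in⁴.
By symmetry the centroid is at mid-width, x̄ = 3 in.
Transfer each piece to the vertical centroidal axis using Ī + A·d² with d = x − 3:
  plate: d = 0 in → contributes +18 in⁴
  hole 1: d = -1 in → contributes −0.1269 in⁴
  hole 2: d = 1 in → contributes −0.1269 in⁴
Total I = 17.75 in⁴.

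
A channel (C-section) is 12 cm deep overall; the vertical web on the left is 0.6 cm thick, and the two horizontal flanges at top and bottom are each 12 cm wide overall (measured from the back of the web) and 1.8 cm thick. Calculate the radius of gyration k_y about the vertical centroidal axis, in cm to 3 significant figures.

Decompose the section into non-overlapping parts with the origin at the bottom-left of its bounding rectangle.
Web: 0.6 × 12, A = 7.2 cm², x = 0.3 cm, Ī = 0.216 cm⁴.
Top flange (beyond web): 11.4 × 1.8, A = 20.52 cm², x = 6.3 cm, Ī = 222.23 cm⁴.
Bottom flange (beyond web): 11.4 × 1.8, A = 20.52 cm², x = 6.3 cm, Ī = 222.23 cm⁴.
Centroid: x̄ = ΣA·x / ΣA = 5.4045 cm.
Transfer each piece to the vertical centroidal axis using Ī + A·d² with d = x − 5.4045:
  web: d = -5.1045 cm → contributes +187.82 cm⁴
  top flange (beyond web): d = 0.89552 cm → contributes +238.69 cm⁴
  bottom flange (beyond web): d = 0.89552 cm → contributes +238.69 cm⁴
Total I = 665.19 cm⁴.
Radius of gyration: k = √(I/A) = √(665.19 / 48.24) = 3.7134 cm.

k_y ≈ 3.71 cm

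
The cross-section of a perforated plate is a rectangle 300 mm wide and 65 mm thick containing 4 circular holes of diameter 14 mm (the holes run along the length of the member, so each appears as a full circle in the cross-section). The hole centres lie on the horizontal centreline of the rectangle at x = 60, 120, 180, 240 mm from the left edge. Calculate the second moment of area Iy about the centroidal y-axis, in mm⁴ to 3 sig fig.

Iy ≈ 1.43 × 10⁸ mm⁴

Break the section into simple shapes (no overlaps), measuring from the bottom-left corner of the bounding box.
Plate: 300 × 65, A = 19 500 mm², x = 150 mm, Ī = 146 250 000 mm⁴.
Hole 1 (subtracted): ⌀14, A = 153.94 mm², x = 60 mm, Ī = 1885.7 mm⁴.
Hole 2 (subtracted): ⌀14, A = 153.94 mm², x = 120 mm, Ī = 1885.7 mm⁴.
Hole 3 (subtracted): ⌀14, A = 153.94 mm², x = 180 mm, Ī = 1885.7 mm⁴.
Hole 4 (subtracted): ⌀14, A = 153.94 mm², x = 240 mm, Ī = 1885.7 mm⁴.
By symmetry the centroid is at mid-width, x̄ = 150 mm.
Transfer each piece to the centroidal y-axis using Ī + A·d² with d = x − 150:
  plate: d = 0 mm → contributes +146 250 000 mm⁴
  hole 1: d = -90 mm → contributes −1 248 784 mm⁴
  hole 2: d = -30 mm → contributes −140 430 mm⁴
  hole 3: d = 30 mm → contributes −140 430 mm⁴
  hole 4: d = 90 mm → contributes −1 248 784 mm⁴
Total I = 143 471 572 mm⁴.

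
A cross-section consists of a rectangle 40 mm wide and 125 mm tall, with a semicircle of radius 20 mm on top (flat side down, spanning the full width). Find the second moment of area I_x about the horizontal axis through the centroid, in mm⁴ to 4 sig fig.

Break the section into simple shapes (no overlaps), measuring from the bottom-left corner of the bounding box.
Rectangular body: 40 × 125, A = 5 000 mm², y = 62.5 mm, Ī = 6 510 417 mm⁴.
Semicircular cap: semicircle r = 20, A = 628.319 mm², y = 133.488 mm, Ī = 17561.1 mm⁴.
Centroid: ȳ = ΣA·y / ΣA = 70.4248 mm.
Transfer each piece to the horizontal axis through the centroid using Ī + A·d² with d = y − 70.4248:
  rectangular body: d = -7.92479 mm → contributes +6 824 428 mm⁴
  semicircular cap: d = 63.0635 mm → contributes +2 516 385 mm⁴
Total I = 9 340 813 mm⁴.

I_x ≈ 9.341 × 10⁶ mm⁴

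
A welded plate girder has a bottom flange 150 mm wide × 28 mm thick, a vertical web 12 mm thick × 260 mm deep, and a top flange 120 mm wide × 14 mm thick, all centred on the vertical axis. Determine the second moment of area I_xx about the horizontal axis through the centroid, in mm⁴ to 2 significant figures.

Split into non-overlapping primitives; take the origin at the lower-left of the bounding box.
Bottom plate: 150 × 28, A = 4 200 mm², y = 14 mm, Ī = 274 400 mm⁴.
Web plate: 12 × 260, A = 3 120 mm², y = 158 mm, Ī = 17 576 000 mm⁴.
Top plate: 120 × 14, A = 1 680 mm², y = 295 mm, Ī = 27 440 mm⁴.
Centroid: ȳ = ΣA·y / ΣA = 116.4 mm.
Transfer each piece to the horizontal axis through the centroid using Ī + A·d² with d = y − 116.4:
  bottom plate: d = -102.4 mm → contributes +44 291 657 mm⁴
  web plate: d = 41.63 mm → contributes +22 982 272 mm⁴
  top plate: d = 178.6 mm → contributes +53 632 017 mm⁴
Total I = 120 905 946 mm⁴.

I_xx ≈ 1.2 × 10⁸ mm⁴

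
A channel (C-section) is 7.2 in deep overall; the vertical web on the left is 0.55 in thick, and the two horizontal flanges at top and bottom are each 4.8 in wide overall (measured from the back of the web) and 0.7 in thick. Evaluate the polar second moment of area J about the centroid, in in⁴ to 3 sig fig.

Break the section into simple shapes (no overlaps), measuring from the bottom-left corner of the bounding box.
Web: 0.55 × 7.2, A = 3.96 in², y = 3.6 in, Ī = 17.107 in⁴.
Top flange (beyond web): 4.25 × 0.7, A = 2.975 in², y = 6.85 in, Ī = 0.12148 in⁴.
Bottom flange (beyond web): 4.25 × 0.7, A = 2.975 in², y = 0.35 in, Ī = 0.12148 in⁴.
By symmetry the centroid is at mid-height, ȳ = 3.6 in.
Transfer each piece to the centroidal x-axis using Ī + A·d² with d = y − 3.6:
  web: d = 0 in → contributes +17.107 in⁴
  top flange (beyond web): d = 3.25 in → contributes +31.545 in⁴
  bottom flange (beyond web): d = -3.25 in → contributes +31.545 in⁴
Total I = 80.197 in⁴.
For the y-axis: x̄ = 1.716 in.
Repeating about the centroidal y-axis gives I_y = 22.751 in⁴.
Polar second moment: J = I_x + I_y = 102.95 in⁴.

J ≈ 103 in⁴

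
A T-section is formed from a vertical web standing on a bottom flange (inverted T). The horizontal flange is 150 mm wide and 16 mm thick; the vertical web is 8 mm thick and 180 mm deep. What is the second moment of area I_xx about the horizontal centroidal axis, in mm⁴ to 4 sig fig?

Decompose the section into non-overlapping parts with the origin at the bottom-left of its bounding rectangle.
Flange: 150 × 16, A = 2 400 mm², y = 8 mm, Ī = 51 200 mm⁴.
Web: 8 × 180, A = 1 440 mm², y = 106 mm, Ī = 3 888 000 mm⁴.
Centroid: ȳ = ΣA·y / ΣA = 44.75 mm.
Transfer each piece to the horizontal centroidal axis using Ī + A·d² with d = y − 44.75:
  flange: d = -36.75 mm → contributes +3 292 550 mm⁴
  web: d = 61.25 mm → contributes +9 290 250 mm⁴
Total I = 12 582 800 mm⁴.

I_xx ≈ 1.258 × 10⁷ mm⁴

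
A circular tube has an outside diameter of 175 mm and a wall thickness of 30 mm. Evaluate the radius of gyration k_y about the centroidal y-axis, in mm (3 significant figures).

Break the section into simple shapes (no overlaps), measuring from the bottom-left corner of the bounding box.
Outer circle: ⌀175, A = 24 053 mm², x = 87.5 mm, Ī = 46 038 598 mm⁴.
Bore (subtracted): ⌀115, A = 10 387 mm², x = 87.5 mm, Ī = 8 585 414 mm⁴.
By symmetry the centroid is at mid-width, x̄ = 87.5 mm.
All pieces are centred on the centroidal y-axis, so I = ΣĪ (holes subtracted) = 37 453 184 mm⁴.
Radius of gyration: k = √(I/A) = √(37 453 184 / 13 666) = 52.351 mm.

k_y ≈ 52.4 mm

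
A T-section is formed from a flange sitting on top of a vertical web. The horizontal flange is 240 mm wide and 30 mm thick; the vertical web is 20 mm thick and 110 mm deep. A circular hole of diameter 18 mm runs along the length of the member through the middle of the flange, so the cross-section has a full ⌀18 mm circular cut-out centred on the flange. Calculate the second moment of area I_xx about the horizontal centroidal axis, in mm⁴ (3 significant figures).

Split into non-overlapping primitives; take the origin at the lower-left of the bounding box.
Flange: 240 × 30, A = 7 200 mm², y = 125 mm, Ī = 540 000 mm⁴.
Web: 20 × 110, A = 2 200 mm², y = 55 mm, Ī = 2 218 333 mm⁴.
Hole (subtracted): ⌀18, A = 254.47 mm², y = 125 mm, Ī = 5 153 mm⁴.
Centroid: ȳ = ΣA·y / ΣA = 108.16 mm.
Transfer each piece to the horizontal centroidal axis using Ī + A·d² with d = y − 108.16:
  flange: d = 16.839 mm → contributes +2 581 532 mm⁴
  web: d = -53.161 mm → contributes +8 435 776 mm⁴
  hole: d = 16.839 mm → contributes −77 307 mm⁴
Total I = 10 940 001 mm⁴.

I_xx ≈ 1.09 × 10⁷ mm⁴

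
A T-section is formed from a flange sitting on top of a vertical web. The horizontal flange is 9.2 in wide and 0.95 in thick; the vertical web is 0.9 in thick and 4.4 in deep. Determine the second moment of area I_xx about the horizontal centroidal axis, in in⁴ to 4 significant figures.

Decompose the section into non-overlapping parts with the origin at the bottom-left of its bounding rectangle.
Flange: 9.2 × 0.95, A = 8.74 in², y = 4.875 in, Ī = 0.657321 in⁴.
Web: 0.9 × 4.4, A = 3.96 in², y = 2.2 in, Ī = 6.3888 in⁴.
Centroid: ȳ = ΣA·y / ΣA = 4.04091 in.
Transfer each piece to the horizontal centroidal axis using Ī + A·d² with d = y − 4.04091:
  flange: d = 0.834094 in → contributes +6.73786 in⁴
  web: d = -1.84091 in → contributes +19.809 in⁴
Total I = 26.5468 in⁴.

I_xx ≈ 26.55 in⁴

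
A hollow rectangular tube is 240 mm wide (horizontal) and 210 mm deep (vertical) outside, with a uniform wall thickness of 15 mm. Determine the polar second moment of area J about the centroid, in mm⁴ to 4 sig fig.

Break the section into simple shapes (no overlaps), measuring from the bottom-left corner of the bounding box.
Outer rectangle: 240 × 210, A = 50 400 mm², y = 105 mm, Ī = 185 220 000 mm⁴.
Inner void (subtracted): 210 × 180, A = 37 800 mm², y = 105 mm, Ī = 102 060 000 mm⁴.
By symmetry the centroid is at mid-height, ȳ = 105 mm.
All pieces are centred on the centroidal x-axis, so I = ΣĪ (holes subtracted) = 83 160 000 mm⁴.
Repeating about the centroidal y-axis gives I_y = 103 005 000 mm⁴.
Polar second moment: J = I_x + I_y = 186 165 000 mm⁴.

J ≈ 1.862 × 10⁸ mm⁴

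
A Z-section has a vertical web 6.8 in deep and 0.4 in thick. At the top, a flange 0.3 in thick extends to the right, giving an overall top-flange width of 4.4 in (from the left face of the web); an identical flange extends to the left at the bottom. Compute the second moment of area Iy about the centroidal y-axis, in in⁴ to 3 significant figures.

Iy ≈ 14.9 in⁴

Treat the section as a set of non-overlapping primitives; coordinates are from the bounding-box lower-left.
Web: 0.4 × 6.8, A = 2.72 in², x = 4.2 in, Ī = 0.036267 in⁴.
Top flange (beyond web): 4 × 0.3, A = 1.2 in², x = 6.4 in, Ī = 1.6 in⁴.
Bottom flange (beyond web): 4 × 0.3, A = 1.2 in², x = 2 in, Ī = 1.6 in⁴.
Centroid: x̄ = ΣA·x / ΣA = 4.2 in.
Transfer each piece to the centroidal y-axis using Ī + A·d² with d = x − 4.2:
  web: d = 0 in → contributes +0.036267 in⁴
  top flange (beyond web): d = 2.2 in → contributes +7.408 in⁴
  bottom flange (beyond web): d = -2.2 in → contributes +7.408 in⁴
Total I = 14.852 in⁴.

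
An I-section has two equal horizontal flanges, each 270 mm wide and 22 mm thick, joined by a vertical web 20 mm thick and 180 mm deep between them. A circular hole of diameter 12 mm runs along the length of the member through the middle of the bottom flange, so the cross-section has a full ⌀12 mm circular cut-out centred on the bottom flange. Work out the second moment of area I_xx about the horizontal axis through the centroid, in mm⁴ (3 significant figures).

Split into non-overlapping primitives; take the origin at the lower-left of the bounding box.
Bottom flange: 270 × 22, A = 5 940 mm², y = 11 mm, Ī = 239 580 mm⁴.
Web: 20 × 180, A = 3 600 mm², y = 112 mm, Ī = 9 720 000 mm⁴.
Top flange: 270 × 22, A = 5 940 mm², y = 213 mm, Ī = 239 580 mm⁴.
Hole (subtracted): ⌀12, A = 113.1 mm², y = 11 mm, Ī = 1017.9 mm⁴.
Centroid: ȳ = ΣA·y / ΣA = 112.74 mm.
Transfer each piece to the horizontal axis through the centroid using Ī + A·d² with d = y − 112.74:
  bottom flange: d = -101.74 mm → contributes +61 728 721 mm⁴
  web: d = -0.74334 mm → contributes +9 721 989 mm⁴
  top flange: d = 100.26 mm → contributes +59 944 884 mm⁴
  hole: d = -101.74 mm → contributes −1 171 768 mm⁴
Total I = 130 223 825 mm⁴.

I_xx ≈ 1.30 × 10⁸ mm⁴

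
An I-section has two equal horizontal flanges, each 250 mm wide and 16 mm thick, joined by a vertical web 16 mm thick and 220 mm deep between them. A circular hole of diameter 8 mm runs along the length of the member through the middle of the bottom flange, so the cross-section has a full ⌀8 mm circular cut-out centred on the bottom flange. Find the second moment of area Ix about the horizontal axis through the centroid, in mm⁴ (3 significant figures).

Treat the section as a set of non-overlapping primitives; coordinates are from the bounding-box lower-left.
Bottom flange: 250 × 16, A = 4 000 mm², y = 8 mm, Ī = 85 333 mm⁴.
Web: 16 × 220, A = 3 520 mm², y = 126 mm, Ī = 14 197 333 mm⁴.
Top flange: 250 × 16, A = 4 000 mm², y = 244 mm, Ī = 85 333 mm⁴.
Hole (subtracted): ⌀8, A = 50.265 mm², y = 8 mm, Ī = 201.06 mm⁴.
Centroid: ȳ = ΣA·y / ΣA = 126.52 mm.
Transfer each piece to the horizontal axis through the centroid using Ī + A·d² with d = y − 126.52:
  bottom flange: d = -118.52 mm → contributes +56 270 572 mm⁴
  web: d = -0.51713 mm → contributes +14 198 275 mm⁴
  top flange: d = 117.48 mm → contributes +55 294 234 mm⁴
  hole: d = -118.52 mm → contributes −706 246 mm⁴
Total I = 125 056 835 mm⁴.

Ix ≈ 1.25 × 10⁸ mm⁴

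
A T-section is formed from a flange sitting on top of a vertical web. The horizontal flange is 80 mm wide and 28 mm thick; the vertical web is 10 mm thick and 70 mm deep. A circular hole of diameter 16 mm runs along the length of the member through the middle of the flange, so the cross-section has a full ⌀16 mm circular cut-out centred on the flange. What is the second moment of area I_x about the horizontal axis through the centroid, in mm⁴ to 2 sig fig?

I_x ≈ 1.7 × 10⁶ mm⁴

Treat the section as a set of non-overlapping primitives; coordinates are from the bounding-box lower-left.
Flange: 80 × 28, A = 2 240 mm², y = 84 mm, Ī = 146 347 mm⁴.
Web: 10 × 70, A = 700 mm², y = 35 mm, Ī = 285 833 mm⁴.
Hole (subtracted): ⌀16, A = 201.1 mm², y = 84 mm, Ī = 3 217 mm⁴.
Centroid: ȳ = ΣA·y / ΣA = 71.48 mm.
Transfer each piece to the horizontal axis through the centroid using Ī + A·d² with d = y − 71.48:
  flange: d = 12.52 mm → contributes +497 642 mm⁴
  web: d = -36.48 mm → contributes +1 217 228 mm⁴
  hole: d = 12.52 mm → contributes −34 749 mm⁴
Total I = 1 680 121 mm⁴.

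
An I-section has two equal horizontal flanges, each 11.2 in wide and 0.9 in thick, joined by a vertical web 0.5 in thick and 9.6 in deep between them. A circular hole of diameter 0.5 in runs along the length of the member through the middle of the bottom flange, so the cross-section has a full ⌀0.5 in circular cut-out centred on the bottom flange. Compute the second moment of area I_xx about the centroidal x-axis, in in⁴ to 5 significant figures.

I_xx ≈ 588.43 in⁴

Split into non-overlapping primitives; take the origin at the lower-left of the bounding box.
Bottom flange: 11.2 × 0.9, A = 10.08 in², y = 0.45 in, Ī = 0.6804 in⁴.
Web: 0.5 × 9.6, A = 4.8 in², y = 5.7 in, Ī = 36.864 in⁴.
Top flange: 11.2 × 0.9, A = 10.08 in², y = 10.95 in, Ī = 0.6804 in⁴.
Hole (subtracted): ⌀0.5, A = 0.1963495 in², y = 0.45 in, Ī = 0.003067962 in⁴.
Centroid: ȳ = ΣA·y / ΣA = 5.741627 in.
Transfer each piece to the centroidal x-axis using Ī + A·d² with d = y − 5.741627:
  bottom flange: d = -5.291627 in → contributes +282.9337 in⁴
  web: d = -0.04162694 in → contributes +36.87232 in⁴
  top flange: d = 5.208373 in → contributes +274.1221 in⁴
  hole: d = -5.291627 in → contributes −5.501113 in⁴
Total I = 588.4269 in⁴.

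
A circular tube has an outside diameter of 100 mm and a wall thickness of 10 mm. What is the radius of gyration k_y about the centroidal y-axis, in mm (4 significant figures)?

k_y ≈ 32.02 mm

Treat the section as a set of non-overlapping primitives; coordinates are from the bounding-box lower-left.
Outer circle: ⌀100, A = 7853.98 mm², x = 50 mm, Ī = 4 908 739 mm⁴.
Bore (subtracted): ⌀80, A = 5026.55 mm², x = 50 mm, Ī = 2 010 619 mm⁴.
By symmetry the centroid is at mid-width, x̄ = 50 mm.
All pieces are centred on the centroidal y-axis, so I = ΣĪ (holes subtracted) = 2 898 119 mm⁴.
Radius of gyration: k = √(I/A) = √(2 898 119 / 2827.43) = 32.0156 mm.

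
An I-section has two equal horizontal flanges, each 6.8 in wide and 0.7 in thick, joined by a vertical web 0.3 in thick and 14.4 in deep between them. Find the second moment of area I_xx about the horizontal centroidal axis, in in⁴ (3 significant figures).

Treat the section as a set of non-overlapping primitives; coordinates are from the bounding-box lower-left.
Bottom flange: 6.8 × 0.7, A = 4.76 in², y = 0.35 in, Ī = 0.19437 in⁴.
Web: 0.3 × 14.4, A = 4.32 in², y = 7.9 in, Ī = 74.65 in⁴.
Top flange: 6.8 × 0.7, A = 4.76 in², y = 15.45 in, Ī = 0.19437 in⁴.
By symmetry the centroid is at mid-height, ȳ = 7.9 in.
Transfer each piece to the horizontal centroidal axis using Ī + A·d² with d = y − 7.9:
  bottom flange: d = -7.55 in → contributes +271.53 in⁴
  web: d = 0 in → contributes +74.65 in⁴
  top flange: d = 7.55 in → contributes +271.53 in⁴
Total I = 617.7 in⁴.

I_xx ≈ 618 in⁴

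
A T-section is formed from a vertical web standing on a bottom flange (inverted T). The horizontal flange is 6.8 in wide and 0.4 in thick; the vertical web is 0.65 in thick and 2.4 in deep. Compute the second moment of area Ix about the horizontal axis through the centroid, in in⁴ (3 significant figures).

Decompose the section into non-overlapping parts with the origin at the bottom-left of its bounding rectangle.
Flange: 6.8 × 0.4, A = 2.72 in², y = 0.2 in, Ī = 0.036267 in⁴.
Web: 0.65 × 2.4, A = 1.56 in², y = 1.6 in, Ī = 0.7488 in⁴.
Centroid: ȳ = ΣA·y / ΣA = 0.71028 in.
Transfer each piece to the horizontal axis through the centroid using Ī + A·d² with d = y − 0.71028:
  flange: d = -0.51028 in → contributes +0.74452 in⁴
  web: d = 0.88972 in → contributes +1.9837 in⁴
Total I = 2.7282 in⁴.

Ix ≈ 2.73 in⁴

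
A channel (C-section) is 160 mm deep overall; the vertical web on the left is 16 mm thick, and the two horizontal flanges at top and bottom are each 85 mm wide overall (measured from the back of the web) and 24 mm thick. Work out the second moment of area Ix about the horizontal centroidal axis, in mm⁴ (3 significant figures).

Ix ≈ 2.09 × 10⁷ mm⁴

Split into non-overlapping primitives; take the origin at the lower-left of the bounding box.
Web: 16 × 160, A = 2 560 mm², y = 80 mm, Ī = 5 461 333 mm⁴.
Top flange (beyond web): 69 × 24, A = 1 656 mm², y = 148 mm, Ī = 79 488 mm⁴.
Bottom flange (beyond web): 69 × 24, A = 1 656 mm², y = 12 mm, Ī = 79 488 mm⁴.
By symmetry the centroid is at mid-height, ȳ = 80 mm.
Transfer each piece to the horizontal centroidal axis using Ī + A·d² with d = y − 80:
  web: d = 0 mm → contributes +5 461 333 mm⁴
  top flange (beyond web): d = 68 mm → contributes +7 736 832 mm⁴
  bottom flange (beyond web): d = -68 mm → contributes +7 736 832 mm⁴
Total I = 20 934 997 mm⁴.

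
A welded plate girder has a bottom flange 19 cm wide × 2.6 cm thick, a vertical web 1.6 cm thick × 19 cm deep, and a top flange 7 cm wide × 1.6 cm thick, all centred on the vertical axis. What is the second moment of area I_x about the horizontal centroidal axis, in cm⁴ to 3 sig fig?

I_x ≈ 5970 cm⁴

Break the section into simple shapes (no overlaps), measuring from the bottom-left corner of the bounding box.
Bottom plate: 19 × 2.6, A = 49.4 cm², y = 1.3 cm, Ī = 27.829 cm⁴.
Web plate: 1.6 × 19, A = 30.4 cm², y = 12.1 cm, Ī = 914.53 cm⁴.
Top plate: 7 × 1.6, A = 11.2 cm², y = 22.4 cm, Ī = 2.3893 cm⁴.
Centroid: ȳ = ΣA·y / ΣA = 7.5048 cm.
Transfer each piece to the horizontal centroidal axis using Ī + A·d² with d = y − 7.5048:
  bottom plate: d = -6.2048 cm → contributes +1929.7 cm⁴
  web plate: d = 4.5952 cm → contributes +1556.4 cm⁴
  top plate: d = 14.895 cm → contributes +2487.3 cm⁴
Total I = 5973.5 cm⁴.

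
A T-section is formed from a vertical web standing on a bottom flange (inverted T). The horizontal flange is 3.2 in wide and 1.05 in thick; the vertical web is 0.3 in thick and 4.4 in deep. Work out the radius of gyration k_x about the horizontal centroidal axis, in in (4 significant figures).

k_x ≈ 1.423 in

Split into non-overlapping primitives; take the origin at the lower-left of the bounding box.
Flange: 3.2 × 1.05, A = 3.36 in², y = 0.525 in, Ī = 0.3087 in⁴.
Web: 0.3 × 4.4, A = 1.32 in², y = 3.25 in, Ī = 2.1296 in⁴.
Centroid: ȳ = ΣA·y / ΣA = 1.29359 in.
Transfer each piece to the horizontal centroidal axis using Ī + A·d² with d = y − 1.29359:
  flange: d = -0.76859 in → contributes +2.29355 in⁴
  web: d = 1.95641 in → contributes +7.18195 in⁴
Total I = 9.47551 in⁴.
Radius of gyration: k = √(I/A) = √(9.47551 / 4.68) = 1.42291 in.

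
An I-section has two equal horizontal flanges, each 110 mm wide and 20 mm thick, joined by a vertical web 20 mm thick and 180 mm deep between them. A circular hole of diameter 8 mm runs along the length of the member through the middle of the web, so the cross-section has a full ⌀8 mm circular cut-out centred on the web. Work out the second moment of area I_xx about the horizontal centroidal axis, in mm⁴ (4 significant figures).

I_xx ≈ 5.387 × 10⁷ mm⁴

Split into non-overlapping primitives; take the origin at the lower-left of the bounding box.
Bottom flange: 110 × 20, A = 2 200 mm², y = 10 mm, Ī = 73333.3 mm⁴.
Web: 20 × 180, A = 3 600 mm², y = 110 mm, Ī = 9 720 000 mm⁴.
Top flange: 110 × 20, A = 2 200 mm², y = 210 mm, Ī = 73333.3 mm⁴.
Hole (subtracted): ⌀8, A = 50.2655 mm², y = 110 mm, Ī = 201.062 mm⁴.
By symmetry the centroid is at mid-height, ȳ = 110 mm.
Transfer each piece to the horizontal centroidal axis using Ī + A·d² with d = y − 110:
  bottom flange: d = -100 mm → contributes +22 073 333 mm⁴
  web: d = 0 mm → contributes +9 720 000 mm⁴
  top flange: d = 100 mm → contributes +22 073 333 mm⁴
  hole: d = 0 mm → contributes −201.062 mm⁴
Total I = 53 866 466 mm⁴.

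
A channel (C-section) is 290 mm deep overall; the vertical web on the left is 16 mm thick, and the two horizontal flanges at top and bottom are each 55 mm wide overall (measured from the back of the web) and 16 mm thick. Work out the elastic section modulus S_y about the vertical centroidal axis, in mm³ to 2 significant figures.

S_y ≈ 2.4 × 10⁴ mm³

Split into non-overlapping primitives; take the origin at the lower-left of the bounding box.
Web: 16 × 290, A = 4 640 mm², x = 8 mm, Ī = 98 987 mm⁴.
Top flange (beyond web): 39 × 16, A = 624 mm², x = 35.5 mm, Ī = 79 092 mm⁴.
Bottom flange (beyond web): 39 × 16, A = 624 mm², x = 35.5 mm, Ī = 79 092 mm⁴.
Centroid: x̄ = ΣA·x / ΣA = 13.83 mm.
Transfer each piece to the vertical centroidal axis using Ī + A·d² with d = x − 13.83:
  web: d = -5.829 mm → contributes +256 630 mm⁴
  top flange (beyond web): d = 21.67 mm → contributes +372 148 mm⁴
  bottom flange (beyond web): d = 21.67 mm → contributes +372 148 mm⁴
Total I = 1 000 926 mm⁴.
Extreme fibre distance c = 41.17 mm; S = I/c = 24 311 mm³.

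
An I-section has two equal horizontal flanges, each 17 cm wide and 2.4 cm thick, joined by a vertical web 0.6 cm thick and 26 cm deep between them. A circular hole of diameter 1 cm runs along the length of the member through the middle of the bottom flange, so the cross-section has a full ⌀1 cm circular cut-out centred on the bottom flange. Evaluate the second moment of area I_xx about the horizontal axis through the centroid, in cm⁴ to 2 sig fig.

Treat the section as a set of non-overlapping primitives; coordinates are from the bounding-box lower-left.
Bottom flange: 17 × 2.4, A = 40.8 cm², y = 1.2 cm, Ī = 19.58 cm⁴.
Web: 0.6 × 26, A = 15.6 cm², y = 15.4 cm, Ī = 878.8 cm⁴.
Top flange: 17 × 2.4, A = 40.8 cm², y = 29.6 cm, Ī = 19.58 cm⁴.
Hole (subtracted): ⌀1, A = 0.7854 cm², y = 1.2 cm, Ī = 0.04909 cm⁴.
Centroid: ȳ = ΣA·y / ΣA = 15.52 cm.
Transfer each piece to the horizontal axis through the centroid using Ī + A·d² with d = y − 15.52:
  bottom flange: d = -14.32 cm → contributes +8 381 cm⁴
  web: d = -0.1157 cm → contributes +879 cm⁴
  top flange: d = 14.08 cm → contributes +8 113 cm⁴
  hole: d = -14.32 cm → contributes −161 cm⁴
Total I = 17 212 cm⁴.

I_xx ≈ 1.7 × 10⁴ cm⁴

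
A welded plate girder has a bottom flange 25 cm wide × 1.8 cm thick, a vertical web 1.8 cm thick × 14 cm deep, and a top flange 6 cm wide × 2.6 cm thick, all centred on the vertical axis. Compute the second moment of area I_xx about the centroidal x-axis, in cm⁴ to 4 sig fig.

Split into non-overlapping primitives; take the origin at the lower-left of the bounding box.
Bottom plate: 25 × 1.8, A = 45 cm², y = 0.9 cm, Ī = 12.15 cm⁴.
Web plate: 1.8 × 14, A = 25.2 cm², y = 8.8 cm, Ī = 411.6 cm⁴.
Top plate: 6 × 2.6, A = 15.6 cm², y = 17.1 cm, Ī = 8.788 cm⁴.
Centroid: ȳ = ΣA·y / ΣA = 6.16573 cm.
Transfer each piece to the centroidal x-axis using Ī + A·d² with d = y − 6.16573:
  bottom plate: d = -5.26573 cm → contributes +1259.91 cm⁴
  web plate: d = 2.63427 cm → contributes +586.472 cm⁴
  top plate: d = 10.9343 cm → contributes +1873.9 cm⁴
Total I = 3720.28 cm⁴.

I_xx ≈ 3720 cm⁴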